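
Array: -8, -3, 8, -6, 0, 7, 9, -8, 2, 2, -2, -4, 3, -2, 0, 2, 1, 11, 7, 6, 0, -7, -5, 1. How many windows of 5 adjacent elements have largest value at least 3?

19

(-8, -3, 8, -6, 0) → max 8  ≥ 3 ✓
(-3, 8, -6, 0, 7) → max 8  ≥ 3 ✓
(8, -6, 0, 7, 9) → max 9  ≥ 3 ✓
(-6, 0, 7, 9, -8) → max 9  ≥ 3 ✓
(0, 7, 9, -8, 2) → max 9  ≥ 3 ✓
(7, 9, -8, 2, 2) → max 9  ≥ 3 ✓
(9, -8, 2, 2, -2) → max 9  ≥ 3 ✓
(-8, 2, 2, -2, -4) → max 2
(2, 2, -2, -4, 3) → max 3  ≥ 3 ✓
(2, -2, -4, 3, -2) → max 3  ≥ 3 ✓
(-2, -4, 3, -2, 0) → max 3  ≥ 3 ✓
(-4, 3, -2, 0, 2) → max 3  ≥ 3 ✓
(3, -2, 0, 2, 1) → max 3  ≥ 3 ✓
(-2, 0, 2, 1, 11) → max 11  ≥ 3 ✓
(0, 2, 1, 11, 7) → max 11  ≥ 3 ✓
(2, 1, 11, 7, 6) → max 11  ≥ 3 ✓
(1, 11, 7, 6, 0) → max 11  ≥ 3 ✓
(11, 7, 6, 0, -7) → max 11  ≥ 3 ✓
(7, 6, 0, -7, -5) → max 7  ≥ 3 ✓
(6, 0, -7, -5, 1) → max 6  ≥ 3 ✓
19 windows satisfy the condition.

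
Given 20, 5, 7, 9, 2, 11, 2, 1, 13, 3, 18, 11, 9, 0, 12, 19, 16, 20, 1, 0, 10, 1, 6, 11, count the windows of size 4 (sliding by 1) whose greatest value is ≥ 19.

7

(20, 5, 7, 9) → max 20  ≥ 19 ✓
(5, 7, 9, 2) → max 9
(7, 9, 2, 11) → max 11
(9, 2, 11, 2) → max 11
(2, 11, 2, 1) → max 11
(11, 2, 1, 13) → max 13
(2, 1, 13, 3) → max 13
(1, 13, 3, 18) → max 18
(13, 3, 18, 11) → max 18
(3, 18, 11, 9) → max 18
(18, 11, 9, 0) → max 18
(11, 9, 0, 12) → max 12
(9, 0, 12, 19) → max 19  ≥ 19 ✓
(0, 12, 19, 16) → max 19  ≥ 19 ✓
(12, 19, 16, 20) → max 20  ≥ 19 ✓
(19, 16, 20, 1) → max 20  ≥ 19 ✓
(16, 20, 1, 0) → max 20  ≥ 19 ✓
(20, 1, 0, 10) → max 20  ≥ 19 ✓
(1, 0, 10, 1) → max 10
(0, 10, 1, 6) → max 10
(10, 1, 6, 11) → max 11
7 windows satisfy the condition.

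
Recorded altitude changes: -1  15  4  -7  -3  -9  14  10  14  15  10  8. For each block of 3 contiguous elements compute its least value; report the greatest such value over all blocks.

[-1, 15, 4] → min -1
[15, 4, -7] → min -7
[4, -7, -3] → min -7
[-7, -3, -9] → min -9
[-3, -9, 14] → min -9
[-9, 14, 10] → min -9
[14, 10, 14] → min 10
[10, 14, 15] → min 10
[14, 15, 10] → min 10
[15, 10, 8] → min 8
Greatest of these is 10.

10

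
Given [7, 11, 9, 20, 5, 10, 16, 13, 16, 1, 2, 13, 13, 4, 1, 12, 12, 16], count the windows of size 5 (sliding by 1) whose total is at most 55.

7 11 9 20 5 → sum 52  ≤ 55 ✓
11 9 20 5 10 → sum 55  ≤ 55 ✓
9 20 5 10 16 → sum 60
20 5 10 16 13 → sum 64
5 10 16 13 16 → sum 60
10 16 13 16 1 → sum 56
16 13 16 1 2 → sum 48  ≤ 55 ✓
13 16 1 2 13 → sum 45  ≤ 55 ✓
16 1 2 13 13 → sum 45  ≤ 55 ✓
1 2 13 13 4 → sum 33  ≤ 55 ✓
2 13 13 4 1 → sum 33  ≤ 55 ✓
13 13 4 1 12 → sum 43  ≤ 55 ✓
13 4 1 12 12 → sum 42  ≤ 55 ✓
4 1 12 12 16 → sum 45  ≤ 55 ✓
10 windows satisfy the condition.

10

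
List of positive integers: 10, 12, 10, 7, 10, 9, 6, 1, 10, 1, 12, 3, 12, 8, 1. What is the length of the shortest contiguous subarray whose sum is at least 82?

11

Extend right; whenever the sum reaches 82, record the length and shrink from the left:
add 10: running sum 10 < 82
add 12: running sum 22 < 82
add 10: running sum 32 < 82
add 7: running sum 39 < 82
add 10: running sum 49 < 82
add 9: running sum 58 < 82
add 6: running sum 64 < 82
add 1: running sum 65 < 82
add 10: running sum 75 < 82
add 1: running sum 76 < 82
add 12: shortest ending here [10, 12, 10, 7, 10, 9, 6, 1, 10, 1, 12] sum 88, len 11
add 3: shortest ending here [10, 12, 10, 7, 10, 9, 6, 1, 10, 1, 12, 3] sum 91, len 12
add 12: shortest ending here [12, 10, 7, 10, 9, 6, 1, 10, 1, 12, 3, 12] sum 93, len 12
add 8: shortest ending here [10, 7, 10, 9, 6, 1, 10, 1, 12, 3, 12, 8] sum 89, len 12
add 1: shortest ending here [10, 7, 10, 9, 6, 1, 10, 1, 12, 3, 12, 8, 1] sum 90, len 13
Shortest qualifying length: 11.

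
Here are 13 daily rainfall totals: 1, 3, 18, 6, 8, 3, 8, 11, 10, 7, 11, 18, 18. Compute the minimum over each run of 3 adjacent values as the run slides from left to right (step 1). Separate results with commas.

(1, 3, 18) → min 1
(3, 18, 6) → min 3
(18, 6, 8) → min 6
(6, 8, 3) → min 3
(8, 3, 8) → min 3
(3, 8, 11) → min 3
(8, 11, 10) → min 8
(11, 10, 7) → min 7
(10, 7, 11) → min 7
(7, 11, 18) → min 7
(11, 18, 18) → min 11

1, 3, 6, 3, 3, 3, 8, 7, 7, 7, 11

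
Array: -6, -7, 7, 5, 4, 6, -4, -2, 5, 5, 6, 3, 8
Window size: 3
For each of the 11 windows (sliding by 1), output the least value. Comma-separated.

-7, -7, 4, 4, -4, -4, -4, -2, 5, 3, 3

Sliding a size-3 window across the 13 values:
-6 -7 7 → min -7
-7 7 5 → min -7
7 5 4 → min 4
5 4 6 → min 4
4 6 -4 → min -4
6 -4 -2 → min -4
-4 -2 5 → min -4
-2 5 5 → min -2
5 5 6 → min 5
5 6 3 → min 3
6 3 8 → min 3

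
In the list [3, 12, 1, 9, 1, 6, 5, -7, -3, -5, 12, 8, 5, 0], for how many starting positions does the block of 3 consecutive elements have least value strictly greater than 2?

(3, 12, 1) → min 1
(12, 1, 9) → min 1
(1, 9, 1) → min 1
(9, 1, 6) → min 1
(1, 6, 5) → min 1
(6, 5, -7) → min -7
(5, -7, -3) → min -7
(-7, -3, -5) → min -7
(-3, -5, 12) → min -5
(-5, 12, 8) → min -5
(12, 8, 5) → min 5  > 2 ✓
(8, 5, 0) → min 0
1 window satisfy the condition.

1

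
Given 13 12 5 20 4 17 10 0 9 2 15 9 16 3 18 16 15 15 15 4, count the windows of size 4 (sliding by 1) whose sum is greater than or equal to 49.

[13, 12, 5, 20] → sum 50  ≥ 49 ✓
[12, 5, 20, 4] → sum 41
[5, 20, 4, 17] → sum 46
[20, 4, 17, 10] → sum 51  ≥ 49 ✓
[4, 17, 10, 0] → sum 31
[17, 10, 0, 9] → sum 36
[10, 0, 9, 2] → sum 21
[0, 9, 2, 15] → sum 26
[9, 2, 15, 9] → sum 35
[2, 15, 9, 16] → sum 42
[15, 9, 16, 3] → sum 43
[9, 16, 3, 18] → sum 46
[16, 3, 18, 16] → sum 53  ≥ 49 ✓
[3, 18, 16, 15] → sum 52  ≥ 49 ✓
[18, 16, 15, 15] → sum 64  ≥ 49 ✓
[16, 15, 15, 15] → sum 61  ≥ 49 ✓
[15, 15, 15, 4] → sum 49  ≥ 49 ✓
7 windows satisfy the condition.

7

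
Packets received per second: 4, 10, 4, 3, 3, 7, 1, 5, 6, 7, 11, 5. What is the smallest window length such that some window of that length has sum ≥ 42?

7

Extend right; whenever the sum reaches 42, record the length and shrink from the left:
add 4: running sum 4 < 42
add 10: running sum 14 < 42
add 4: running sum 18 < 42
add 3: running sum 21 < 42
add 3: running sum 24 < 42
add 7: running sum 31 < 42
add 1: running sum 32 < 42
add 5: running sum 37 < 42
end 8: [4, 10, 4, 3, 3, 7, 1, 5, 6] sum 43, len 9
end 9: [10, 4, 3, 3, 7, 1, 5, 6, 7] sum 46, len 9
end 10: [3, 3, 7, 1, 5, 6, 7, 11] sum 43, len 8
end 11: [7, 1, 5, 6, 7, 11, 5] sum 42, len 7
Shortest qualifying length: 7.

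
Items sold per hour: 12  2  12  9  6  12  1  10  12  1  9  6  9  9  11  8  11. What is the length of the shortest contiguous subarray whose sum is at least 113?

14

add 12: running sum 12 < 113
add 2: running sum 14 < 113
add 12: running sum 26 < 113
add 9: running sum 35 < 113
add 6: running sum 41 < 113
add 12: running sum 53 < 113
add 1: running sum 54 < 113
add 10: running sum 64 < 113
add 12: running sum 76 < 113
add 1: running sum 77 < 113
add 9: running sum 86 < 113
add 6: running sum 92 < 113
add 9: running sum 101 < 113
add 9: running sum 110 < 113
add 11: shortest ending here [12, 2, 12, 9, 6, 12, 1, 10, 12, 1, 9, 6, 9, 9, 11] sum 121, len 15
add 8: shortest ending here [12, 9, 6, 12, 1, 10, 12, 1, 9, 6, 9, 9, 11, 8] sum 115, len 14
add 11: shortest ending here [9, 6, 12, 1, 10, 12, 1, 9, 6, 9, 9, 11, 8, 11] sum 114, len 14
Shortest qualifying length: 14.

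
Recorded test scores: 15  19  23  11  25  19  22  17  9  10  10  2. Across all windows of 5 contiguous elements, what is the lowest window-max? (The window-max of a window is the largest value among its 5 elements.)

17

15 19 23 11 25 → max 25
19 23 11 25 19 → max 25
23 11 25 19 22 → max 25
11 25 19 22 17 → max 25
25 19 22 17 9 → max 25
19 22 17 9 10 → max 22
22 17 9 10 10 → max 22
17 9 10 10 2 → max 17
Lowest of these is 17.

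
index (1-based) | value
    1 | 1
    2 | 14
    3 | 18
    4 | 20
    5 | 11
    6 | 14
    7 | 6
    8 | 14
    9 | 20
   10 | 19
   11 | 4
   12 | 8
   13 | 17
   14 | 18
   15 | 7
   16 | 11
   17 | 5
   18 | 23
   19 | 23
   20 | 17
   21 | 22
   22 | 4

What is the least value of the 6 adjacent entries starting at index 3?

Elements at indices 3..8: 18, 20, 11, 14, 6, 14
min(18, 20, 11, 14, 6, 14) = 6

6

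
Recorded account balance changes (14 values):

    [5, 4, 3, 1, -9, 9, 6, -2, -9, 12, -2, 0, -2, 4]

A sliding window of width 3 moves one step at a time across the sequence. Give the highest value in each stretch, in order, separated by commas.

5, 4, 3, 9, 9, 9, 6, 12, 12, 12, 0, 4

5 4 3 → max 5
4 3 1 → max 4
3 1 -9 → max 3
1 -9 9 → max 9
-9 9 6 → max 9
9 6 -2 → max 9
6 -2 -9 → max 6
-2 -9 12 → max 12
-9 12 -2 → max 12
12 -2 0 → max 12
-2 0 -2 → max 0
0 -2 4 → max 4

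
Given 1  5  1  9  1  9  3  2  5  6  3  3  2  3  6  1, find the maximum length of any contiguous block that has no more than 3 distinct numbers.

6

Extend right; when distinct count exceeds 3, shrink from the left:
add 1: window [1] (1 distinct), len 1
add 5: window [1, 5] (2 distinct), len 2
add 1: window [1, 5, 1] (2 distinct), len 3
add 9: window [1, 5, 1, 9] (3 distinct), len 4
add 1: window [1, 5, 1, 9, 1] (3 distinct), len 5
add 9: window [1, 5, 1, 9, 1, 9] (3 distinct), len 6
add 3: window [1, 9, 1, 9, 3] (3 distinct), len 5
add 2: window [9, 3, 2] (3 distinct), len 3
add 5: window [3, 2, 5] (3 distinct), len 3
add 6: window [2, 5, 6] (3 distinct), len 3
add 3: window [5, 6, 3] (3 distinct), len 3
add 3: window [5, 6, 3, 3] (3 distinct), len 4
add 2: window [6, 3, 3, 2] (3 distinct), len 4
add 3: window [6, 3, 3, 2, 3] (3 distinct), len 5
add 6: window [6, 3, 3, 2, 3, 6] (3 distinct), len 6
add 1: window [3, 6, 1] (3 distinct), len 3
Longest length with ≤3 distinct: 6.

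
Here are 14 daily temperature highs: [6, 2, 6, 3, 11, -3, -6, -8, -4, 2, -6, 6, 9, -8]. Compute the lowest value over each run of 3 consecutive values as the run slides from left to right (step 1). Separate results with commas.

2, 2, 3, -3, -6, -8, -8, -8, -6, -6, -6, -8

Sliding a size-3 window across the 14 values:
[6, 2, 6] → min 2
[2, 6, 3] → min 2
[6, 3, 11] → min 3
[3, 11, -3] → min -3
[11, -3, -6] → min -6
[-3, -6, -8] → min -8
[-6, -8, -4] → min -8
[-8, -4, 2] → min -8
[-4, 2, -6] → min -6
[2, -6, 6] → min -6
[-6, 6, 9] → min -6
[6, 9, -8] → min -8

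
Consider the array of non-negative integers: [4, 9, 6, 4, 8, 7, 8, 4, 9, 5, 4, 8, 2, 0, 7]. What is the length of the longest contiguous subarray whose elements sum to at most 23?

Extend to the right; shrink from the left whenever the sum exceeds 23:
→ 4: sum 4, len 1
→ 9: sum 13, len 2
→ 6: sum 19, len 3
→ 4: sum 23, len 4
→ 8 (dropped 4, 9): sum 18, len 3
→ 7 (dropped 6): sum 19, len 3
→ 8 (dropped 4): sum 23, len 3
→ 4 (dropped 8): sum 19, len 3
→ 9 (dropped 7): sum 21, len 3
→ 5 (dropped 8): sum 18, len 3
→ 4: sum 22, len 4
→ 8 (dropped 4, 9): sum 17, len 3
→ 2: sum 19, len 4
→ 0: sum 19, len 5
→ 7 (dropped 5): sum 21, len 5
Longest length seen: 5.

5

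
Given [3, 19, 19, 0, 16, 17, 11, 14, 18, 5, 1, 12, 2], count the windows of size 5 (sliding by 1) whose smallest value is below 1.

4

3 19 19 0 16 → min 0  < 1 ✓
19 19 0 16 17 → min 0  < 1 ✓
19 0 16 17 11 → min 0  < 1 ✓
0 16 17 11 14 → min 0  < 1 ✓
16 17 11 14 18 → min 11
17 11 14 18 5 → min 5
11 14 18 5 1 → min 1
14 18 5 1 12 → min 1
18 5 1 12 2 → min 1
4 windows satisfy the condition.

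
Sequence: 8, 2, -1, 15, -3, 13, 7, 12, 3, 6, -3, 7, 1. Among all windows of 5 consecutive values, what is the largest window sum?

[8, 2, -1, 15, -3] → sum 21
[2, -1, 15, -3, 13] → sum 26
[-1, 15, -3, 13, 7] → sum 31
[15, -3, 13, 7, 12] → sum 44
[-3, 13, 7, 12, 3] → sum 32
[13, 7, 12, 3, 6] → sum 41
[7, 12, 3, 6, -3] → sum 25
[12, 3, 6, -3, 7] → sum 25
[3, 6, -3, 7, 1] → sum 14
Largest of these is 44.

44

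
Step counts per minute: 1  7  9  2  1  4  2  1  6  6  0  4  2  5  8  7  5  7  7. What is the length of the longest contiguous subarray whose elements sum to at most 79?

→ 1: sum 1, len 1
→ 7: sum 8, len 2
→ 9: sum 17, len 3
→ 2: sum 19, len 4
→ 1: sum 20, len 5
→ 4: sum 24, len 6
→ 2: sum 26, len 7
→ 1: sum 27, len 8
→ 6: sum 33, len 9
→ 6: sum 39, len 10
→ 0: sum 39, len 11
→ 4: sum 43, len 12
→ 2: sum 45, len 13
→ 5: sum 50, len 14
→ 8: sum 58, len 15
→ 7: sum 65, len 16
→ 5: sum 70, len 17
→ 7: sum 77, len 18
→ 7 (dropped 1, 7): sum 76, len 17
Longest length seen: 18.

18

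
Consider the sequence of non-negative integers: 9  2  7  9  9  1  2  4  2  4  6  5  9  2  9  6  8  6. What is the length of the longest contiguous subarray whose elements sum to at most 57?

11

→ 9: sum 9, len 1
→ 2: sum 11, len 2
→ 7: sum 18, len 3
→ 9: sum 27, len 4
→ 9: sum 36, len 5
→ 1: sum 37, len 6
→ 2: sum 39, len 7
→ 4: sum 43, len 8
→ 2: sum 45, len 9
→ 4: sum 49, len 10
→ 6: sum 55, len 11
→ 5 (dropped 9): sum 51, len 11
→ 9 (dropped 2, 7): sum 51, len 10
→ 2: sum 53, len 11
→ 9 (dropped 9): sum 53, len 11
→ 6 (dropped 9): sum 50, len 11
→ 8 (dropped 1): sum 57, len 11
→ 6 (dropped 2, 4): sum 57, len 10
Longest length seen: 11.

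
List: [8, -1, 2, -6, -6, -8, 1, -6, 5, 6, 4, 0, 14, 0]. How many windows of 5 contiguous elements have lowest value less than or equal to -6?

8

(8, -1, 2, -6, -6) → min -6  ≤ -6 ✓
(-1, 2, -6, -6, -8) → min -8  ≤ -6 ✓
(2, -6, -6, -8, 1) → min -8  ≤ -6 ✓
(-6, -6, -8, 1, -6) → min -8  ≤ -6 ✓
(-6, -8, 1, -6, 5) → min -8  ≤ -6 ✓
(-8, 1, -6, 5, 6) → min -8  ≤ -6 ✓
(1, -6, 5, 6, 4) → min -6  ≤ -6 ✓
(-6, 5, 6, 4, 0) → min -6  ≤ -6 ✓
(5, 6, 4, 0, 14) → min 0
(6, 4, 0, 14, 0) → min 0
8 windows satisfy the condition.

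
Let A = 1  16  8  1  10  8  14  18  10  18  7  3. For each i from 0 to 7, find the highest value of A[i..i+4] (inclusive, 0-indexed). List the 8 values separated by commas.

16, 16, 14, 18, 18, 18, 18, 18

(1, 16, 8, 1, 10) → max 16
(16, 8, 1, 10, 8) → max 16
(8, 1, 10, 8, 14) → max 14
(1, 10, 8, 14, 18) → max 18
(10, 8, 14, 18, 10) → max 18
(8, 14, 18, 10, 18) → max 18
(14, 18, 10, 18, 7) → max 18
(18, 10, 18, 7, 3) → max 18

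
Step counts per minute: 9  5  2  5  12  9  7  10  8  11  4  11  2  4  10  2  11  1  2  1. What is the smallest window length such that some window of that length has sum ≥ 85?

Extend right; whenever the sum reaches 85, record the length and shrink from the left:
add 9: running sum 9 < 85
add 5: running sum 14 < 85
add 2: running sum 16 < 85
add 5: running sum 21 < 85
add 12: running sum 33 < 85
add 9: running sum 42 < 85
add 7: running sum 49 < 85
add 10: running sum 59 < 85
add 8: running sum 67 < 85
add 11: running sum 78 < 85
add 4: running sum 82 < 85
end 11: [9, 5, 2, 5, 12, 9, 7, 10, 8, 11, 4, 11] sum 93, len 12
end 12: [5, 2, 5, 12, 9, 7, 10, 8, 11, 4, 11, 2] sum 86, len 12
end 13: [2, 5, 12, 9, 7, 10, 8, 11, 4, 11, 2, 4] sum 85, len 12
end 14: [12, 9, 7, 10, 8, 11, 4, 11, 2, 4, 10] sum 88, len 11
end 15: [12, 9, 7, 10, 8, 11, 4, 11, 2, 4, 10, 2] sum 90, len 12
end 16: [9, 7, 10, 8, 11, 4, 11, 2, 4, 10, 2, 11] sum 89, len 12
end 17: [9, 7, 10, 8, 11, 4, 11, 2, 4, 10, 2, 11, 1] sum 90, len 13
end 18: [9, 7, 10, 8, 11, 4, 11, 2, 4, 10, 2, 11, 1, 2] sum 92, len 14
end 19: [9, 7, 10, 8, 11, 4, 11, 2, 4, 10, 2, 11, 1, 2, 1] sum 93, len 15
Shortest qualifying length: 11.

11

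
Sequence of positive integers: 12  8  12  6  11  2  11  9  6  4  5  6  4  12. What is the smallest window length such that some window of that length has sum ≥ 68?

add 12: running sum 12 < 68
add 8: running sum 20 < 68
add 12: running sum 32 < 68
add 6: running sum 38 < 68
add 11: running sum 49 < 68
add 2: running sum 51 < 68
add 11: running sum 62 < 68
add 9: shortest ending here [12, 8, 12, 6, 11, 2, 11, 9] sum 71, len 8
add 6: shortest ending here [12, 8, 12, 6, 11, 2, 11, 9, 6] sum 77, len 9
add 4: shortest ending here [8, 12, 6, 11, 2, 11, 9, 6, 4] sum 69, len 9
add 5: shortest ending here [8, 12, 6, 11, 2, 11, 9, 6, 4, 5] sum 74, len 10
add 6: shortest ending here [12, 6, 11, 2, 11, 9, 6, 4, 5, 6] sum 72, len 10
add 4: shortest ending here [12, 6, 11, 2, 11, 9, 6, 4, 5, 6, 4] sum 76, len 11
add 12: shortest ending here [11, 2, 11, 9, 6, 4, 5, 6, 4, 12] sum 70, len 10
Shortest qualifying length: 8.

8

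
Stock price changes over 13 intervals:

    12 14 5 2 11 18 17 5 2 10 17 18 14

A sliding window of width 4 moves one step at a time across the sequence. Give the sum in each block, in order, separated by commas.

33, 32, 36, 48, 51, 42, 34, 34, 47, 59

[12, 14, 5, 2] → sum 33
[14, 5, 2, 11] → sum 32
[5, 2, 11, 18] → sum 36
[2, 11, 18, 17] → sum 48
[11, 18, 17, 5] → sum 51
[18, 17, 5, 2] → sum 42
[17, 5, 2, 10] → sum 34
[5, 2, 10, 17] → sum 34
[2, 10, 17, 18] → sum 47
[10, 17, 18, 14] → sum 59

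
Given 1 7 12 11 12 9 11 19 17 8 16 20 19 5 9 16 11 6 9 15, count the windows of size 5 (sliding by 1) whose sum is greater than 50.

[1, 7, 12, 11, 12] → sum 43
[7, 12, 11, 12, 9] → sum 51  > 50 ✓
[12, 11, 12, 9, 11] → sum 55  > 50 ✓
[11, 12, 9, 11, 19] → sum 62  > 50 ✓
[12, 9, 11, 19, 17] → sum 68  > 50 ✓
[9, 11, 19, 17, 8] → sum 64  > 50 ✓
[11, 19, 17, 8, 16] → sum 71  > 50 ✓
[19, 17, 8, 16, 20] → sum 80  > 50 ✓
[17, 8, 16, 20, 19] → sum 80  > 50 ✓
[8, 16, 20, 19, 5] → sum 68  > 50 ✓
[16, 20, 19, 5, 9] → sum 69  > 50 ✓
[20, 19, 5, 9, 16] → sum 69  > 50 ✓
[19, 5, 9, 16, 11] → sum 60  > 50 ✓
[5, 9, 16, 11, 6] → sum 47
[9, 16, 11, 6, 9] → sum 51  > 50 ✓
[16, 11, 6, 9, 15] → sum 57  > 50 ✓
14 windows satisfy the condition.

14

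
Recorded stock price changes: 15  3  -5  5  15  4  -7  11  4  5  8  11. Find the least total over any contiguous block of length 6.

15

[15, 3, -5, 5, 15, 4] → sum 37
[3, -5, 5, 15, 4, -7] → sum 15
[-5, 5, 15, 4, -7, 11] → sum 23
[5, 15, 4, -7, 11, 4] → sum 32
[15, 4, -7, 11, 4, 5] → sum 32
[4, -7, 11, 4, 5, 8] → sum 25
[-7, 11, 4, 5, 8, 11] → sum 32
Least of these is 15.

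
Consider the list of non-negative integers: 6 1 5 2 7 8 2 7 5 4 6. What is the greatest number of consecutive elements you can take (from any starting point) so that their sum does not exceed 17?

→ 6: sum 6, len 1
→ 1: sum 7, len 2
→ 5: sum 12, len 3
→ 2: sum 14, len 4
→ 7 (dropped 6): sum 15, len 4
→ 8 (dropped 1, 5): sum 17, len 3
→ 2 (dropped 2): sum 17, len 3
→ 7 (dropped 7): sum 17, len 3
→ 5 (dropped 8): sum 14, len 3
→ 4 (dropped 2): sum 16, len 3
→ 6 (dropped 7): sum 15, len 3
Longest length seen: 4.

4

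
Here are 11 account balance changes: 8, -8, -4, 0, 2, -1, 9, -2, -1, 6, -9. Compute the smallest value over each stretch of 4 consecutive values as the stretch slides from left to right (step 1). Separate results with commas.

[8, -8, -4, 0] → min -8
[-8, -4, 0, 2] → min -8
[-4, 0, 2, -1] → min -4
[0, 2, -1, 9] → min -1
[2, -1, 9, -2] → min -2
[-1, 9, -2, -1] → min -2
[9, -2, -1, 6] → min -2
[-2, -1, 6, -9] → min -9

-8, -8, -4, -1, -2, -2, -2, -9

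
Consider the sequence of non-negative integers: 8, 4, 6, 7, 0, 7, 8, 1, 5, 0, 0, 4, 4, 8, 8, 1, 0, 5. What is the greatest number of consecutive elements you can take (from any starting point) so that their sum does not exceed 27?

8

→ 8: sum 8, len 1
→ 4: sum 12, len 2
→ 6: sum 18, len 3
→ 7: sum 25, len 4
→ 0: sum 25, len 5
→ 7 (dropped 8): sum 24, len 5
→ 8 (dropped 4, 6): sum 22, len 4
→ 1: sum 23, len 5
→ 5 (dropped 7): sum 21, len 5
→ 0: sum 21, len 6
→ 0: sum 21, len 7
→ 4: sum 25, len 8
→ 4 (dropped 0, 7): sum 22, len 7
→ 8 (dropped 8): sum 22, len 7
→ 8 (dropped 1, 5): sum 24, len 6
→ 1: sum 25, len 7
→ 0: sum 25, len 8
→ 5 (dropped 0, 0, 4): sum 26, len 6
Longest length seen: 8.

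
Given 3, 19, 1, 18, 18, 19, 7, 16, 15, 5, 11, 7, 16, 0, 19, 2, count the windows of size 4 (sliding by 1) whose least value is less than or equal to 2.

3 19 1 18 → min 1  ≤ 2 ✓
19 1 18 18 → min 1  ≤ 2 ✓
1 18 18 19 → min 1  ≤ 2 ✓
18 18 19 7 → min 7
18 19 7 16 → min 7
19 7 16 15 → min 7
7 16 15 5 → min 5
16 15 5 11 → min 5
15 5 11 7 → min 5
5 11 7 16 → min 5
11 7 16 0 → min 0  ≤ 2 ✓
7 16 0 19 → min 0  ≤ 2 ✓
16 0 19 2 → min 0  ≤ 2 ✓
6 windows satisfy the condition.

6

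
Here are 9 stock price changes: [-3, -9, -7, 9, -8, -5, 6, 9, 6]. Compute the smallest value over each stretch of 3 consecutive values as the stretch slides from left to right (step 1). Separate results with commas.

-9, -9, -8, -8, -8, -5, 6

-3 -9 -7 → min -9
-9 -7 9 → min -9
-7 9 -8 → min -8
9 -8 -5 → min -8
-8 -5 6 → min -8
-5 6 9 → min -5
6 9 6 → min 6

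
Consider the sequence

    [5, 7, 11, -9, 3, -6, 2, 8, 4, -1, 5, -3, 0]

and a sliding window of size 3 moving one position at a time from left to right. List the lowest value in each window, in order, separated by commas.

Sliding a size-3 window across the 13 values:
[5, 7, 11] → min 5
[7, 11, -9] → min -9
[11, -9, 3] → min -9
[-9, 3, -6] → min -9
[3, -6, 2] → min -6
[-6, 2, 8] → min -6
[2, 8, 4] → min 2
[8, 4, -1] → min -1
[4, -1, 5] → min -1
[-1, 5, -3] → min -3
[5, -3, 0] → min -3

5, -9, -9, -9, -6, -6, 2, -1, -1, -3, -3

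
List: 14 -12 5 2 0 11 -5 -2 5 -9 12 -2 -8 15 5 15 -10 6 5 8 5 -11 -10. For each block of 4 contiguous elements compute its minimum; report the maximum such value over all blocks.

Each size-4 window and its min:
[14, -12, 5, 2] → min -12
[-12, 5, 2, 0] → min -12
[5, 2, 0, 11] → min 0
[2, 0, 11, -5] → min -5
[0, 11, -5, -2] → min -5
[11, -5, -2, 5] → min -5
[-5, -2, 5, -9] → min -9
[-2, 5, -9, 12] → min -9
[5, -9, 12, -2] → min -9
[-9, 12, -2, -8] → min -9
[12, -2, -8, 15] → min -8
[-2, -8, 15, 5] → min -8
[-8, 15, 5, 15] → min -8
[15, 5, 15, -10] → min -10
[5, 15, -10, 6] → min -10
[15, -10, 6, 5] → min -10
[-10, 6, 5, 8] → min -10
[6, 5, 8, 5] → min 5
[5, 8, 5, -11] → min -11
[8, 5, -11, -10] → min -11
Maximum of these is 5.

5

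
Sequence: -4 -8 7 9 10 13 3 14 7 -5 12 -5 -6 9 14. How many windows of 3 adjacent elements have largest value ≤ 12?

7

[-4, -8, 7] → max 7  ≤ 12 ✓
[-8, 7, 9] → max 9  ≤ 12 ✓
[7, 9, 10] → max 10  ≤ 12 ✓
[9, 10, 13] → max 13
[10, 13, 3] → max 13
[13, 3, 14] → max 14
[3, 14, 7] → max 14
[14, 7, -5] → max 14
[7, -5, 12] → max 12  ≤ 12 ✓
[-5, 12, -5] → max 12  ≤ 12 ✓
[12, -5, -6] → max 12  ≤ 12 ✓
[-5, -6, 9] → max 9  ≤ 12 ✓
[-6, 9, 14] → max 14
7 windows satisfy the condition.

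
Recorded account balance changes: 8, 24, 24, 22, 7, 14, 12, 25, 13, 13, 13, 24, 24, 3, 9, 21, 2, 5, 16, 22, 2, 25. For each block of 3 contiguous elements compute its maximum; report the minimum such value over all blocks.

(8, 24, 24) → max 24
(24, 24, 22) → max 24
(24, 22, 7) → max 24
(22, 7, 14) → max 22
(7, 14, 12) → max 14
(14, 12, 25) → max 25
(12, 25, 13) → max 25
(25, 13, 13) → max 25
(13, 13, 13) → max 13
(13, 13, 24) → max 24
(13, 24, 24) → max 24
(24, 24, 3) → max 24
(24, 3, 9) → max 24
(3, 9, 21) → max 21
(9, 21, 2) → max 21
(21, 2, 5) → max 21
(2, 5, 16) → max 16
(5, 16, 22) → max 22
(16, 22, 2) → max 22
(22, 2, 25) → max 25
Minimum of these is 13.

13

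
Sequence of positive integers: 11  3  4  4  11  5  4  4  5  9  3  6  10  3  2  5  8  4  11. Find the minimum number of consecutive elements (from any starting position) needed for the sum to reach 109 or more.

add 11: running sum 11 < 109
add 3: running sum 14 < 109
add 4: running sum 18 < 109
add 4: running sum 22 < 109
add 11: running sum 33 < 109
add 5: running sum 38 < 109
add 4: running sum 42 < 109
add 4: running sum 46 < 109
add 5: running sum 51 < 109
add 9: running sum 60 < 109
add 3: running sum 63 < 109
add 6: running sum 69 < 109
add 10: running sum 79 < 109
add 3: running sum 82 < 109
add 2: running sum 84 < 109
add 5: running sum 89 < 109
add 8: running sum 97 < 109
add 4: running sum 101 < 109
end 18: [11, 3, 4, 4, 11, 5, 4, 4, 5, 9, 3, 6, 10, 3, 2, 5, 8, 4, 11] sum 112, len 19
Shortest qualifying length: 19.

19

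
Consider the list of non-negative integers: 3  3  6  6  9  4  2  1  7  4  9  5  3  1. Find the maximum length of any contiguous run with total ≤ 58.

12

Extend to the right; shrink from the left whenever the sum exceeds 58:
add 3: [3] sum 3, len 1
add 3: [3, 3] sum 6, len 2
add 6: [3, 3, 6] sum 12, len 3
add 6: [3, 3, 6, 6] sum 18, len 4
add 9: [3, 3, 6, 6, 9] sum 27, len 5
add 4: [3, 3, 6, 6, 9, 4] sum 31, len 6
add 2: [3, 3, 6, 6, 9, 4, 2] sum 33, len 7
add 1: [3, 3, 6, 6, 9, 4, 2, 1] sum 34, len 8
add 7: [3, 3, 6, 6, 9, 4, 2, 1, 7] sum 41, len 9
add 4: [3, 3, 6, 6, 9, 4, 2, 1, 7, 4] sum 45, len 10
add 9: [3, 3, 6, 6, 9, 4, 2, 1, 7, 4, 9] sum 54, len 11
add 5: [3, 6, 6, 9, 4, 2, 1, 7, 4, 9, 5] sum 56, len 11
add 3: [6, 6, 9, 4, 2, 1, 7, 4, 9, 5, 3] sum 56, len 11
add 1: [6, 6, 9, 4, 2, 1, 7, 4, 9, 5, 3, 1] sum 57, len 12
Longest length seen: 12.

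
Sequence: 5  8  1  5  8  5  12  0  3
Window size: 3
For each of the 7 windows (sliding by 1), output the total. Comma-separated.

14, 14, 14, 18, 25, 17, 15

5 8 1 → sum 14
8 1 5 → sum 14
1 5 8 → sum 14
5 8 5 → sum 18
8 5 12 → sum 25
5 12 0 → sum 17
12 0 3 → sum 15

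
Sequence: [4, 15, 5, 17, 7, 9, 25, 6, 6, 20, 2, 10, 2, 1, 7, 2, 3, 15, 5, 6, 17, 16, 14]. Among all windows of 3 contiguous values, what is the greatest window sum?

(4, 15, 5) → sum 24
(15, 5, 17) → sum 37
(5, 17, 7) → sum 29
(17, 7, 9) → sum 33
(7, 9, 25) → sum 41
(9, 25, 6) → sum 40
(25, 6, 6) → sum 37
(6, 6, 20) → sum 32
(6, 20, 2) → sum 28
(20, 2, 10) → sum 32
(2, 10, 2) → sum 14
(10, 2, 1) → sum 13
(2, 1, 7) → sum 10
(1, 7, 2) → sum 10
(7, 2, 3) → sum 12
(2, 3, 15) → sum 20
(3, 15, 5) → sum 23
(15, 5, 6) → sum 26
(5, 6, 17) → sum 28
(6, 17, 16) → sum 39
(17, 16, 14) → sum 47
Greatest of these is 47.

47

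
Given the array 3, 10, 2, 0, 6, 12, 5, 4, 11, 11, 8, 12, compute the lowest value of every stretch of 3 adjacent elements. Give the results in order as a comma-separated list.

[3, 10, 2] → min 2
[10, 2, 0] → min 0
[2, 0, 6] → min 0
[0, 6, 12] → min 0
[6, 12, 5] → min 5
[12, 5, 4] → min 4
[5, 4, 11] → min 4
[4, 11, 11] → min 4
[11, 11, 8] → min 8
[11, 8, 12] → min 8

2, 0, 0, 0, 5, 4, 4, 4, 8, 8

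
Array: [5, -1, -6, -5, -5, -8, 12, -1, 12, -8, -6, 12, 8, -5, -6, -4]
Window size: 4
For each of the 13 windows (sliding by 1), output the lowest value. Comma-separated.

-6, -6, -8, -8, -8, -8, -8, -8, -8, -8, -6, -6, -6

5 -1 -6 -5 → min -6
-1 -6 -5 -5 → min -6
-6 -5 -5 -8 → min -8
-5 -5 -8 12 → min -8
-5 -8 12 -1 → min -8
-8 12 -1 12 → min -8
12 -1 12 -8 → min -8
-1 12 -8 -6 → min -8
12 -8 -6 12 → min -8
-8 -6 12 8 → min -8
-6 12 8 -5 → min -6
12 8 -5 -6 → min -6
8 -5 -6 -4 → min -6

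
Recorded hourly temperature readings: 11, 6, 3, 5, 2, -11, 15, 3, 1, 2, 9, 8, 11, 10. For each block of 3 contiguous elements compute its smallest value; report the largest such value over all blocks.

8

Window mins for each of the 12 positions:
(11, 6, 3) → min 3
(6, 3, 5) → min 3
(3, 5, 2) → min 2
(5, 2, -11) → min -11
(2, -11, 15) → min -11
(-11, 15, 3) → min -11
(15, 3, 1) → min 1
(3, 1, 2) → min 1
(1, 2, 9) → min 1
(2, 9, 8) → min 2
(9, 8, 11) → min 8
(8, 11, 10) → min 8
Largest of these is 8.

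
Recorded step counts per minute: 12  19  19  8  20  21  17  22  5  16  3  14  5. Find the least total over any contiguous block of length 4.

38

(12, 19, 19, 8) → sum 58
(19, 19, 8, 20) → sum 66
(19, 8, 20, 21) → sum 68
(8, 20, 21, 17) → sum 66
(20, 21, 17, 22) → sum 80
(21, 17, 22, 5) → sum 65
(17, 22, 5, 16) → sum 60
(22, 5, 16, 3) → sum 46
(5, 16, 3, 14) → sum 38
(16, 3, 14, 5) → sum 38
Least of these is 38.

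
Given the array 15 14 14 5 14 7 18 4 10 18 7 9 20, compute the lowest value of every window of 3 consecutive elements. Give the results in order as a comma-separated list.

14, 5, 5, 5, 7, 4, 4, 4, 7, 7, 7

Sliding a size-3 window across the 13 values:
(15, 14, 14) → min 14
(14, 14, 5) → min 5
(14, 5, 14) → min 5
(5, 14, 7) → min 5
(14, 7, 18) → min 7
(7, 18, 4) → min 4
(18, 4, 10) → min 4
(4, 10, 18) → min 4
(10, 18, 7) → min 7
(18, 7, 9) → min 7
(7, 9, 20) → min 7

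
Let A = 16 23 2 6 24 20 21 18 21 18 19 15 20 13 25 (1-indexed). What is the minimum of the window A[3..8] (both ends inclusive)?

Elements at indices 3..8: 2, 6, 24, 20, 21, 18
min(2, 6, 24, 20, 21, 18) = 2

2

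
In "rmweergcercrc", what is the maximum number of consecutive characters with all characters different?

4

add r: [r] len 1
add m: [r, m] len 2
add w: [r, m, w] len 3
add e: [r, m, w, e] len 4
add e (repeat e, move left end past it): [e] len 1
add r: [e, r] len 2
add g: [e, r, g] len 3
add c: [e, r, g, c] len 4
add e (repeat e, move left end past it): [r, g, c, e] len 4
add r (repeat r, move left end past it): [g, c, e, r] len 4
add c (repeat c, move left end past it): [e, r, c] len 3
add r (repeat r, move left end past it): [c, r] len 2
add c (repeat c, move left end past it): [r, c] len 2
Longest all-distinct length: 4.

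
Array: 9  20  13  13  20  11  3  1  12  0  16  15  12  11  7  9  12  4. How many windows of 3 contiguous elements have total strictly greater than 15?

9 20 13 → sum 42  > 15 ✓
20 13 13 → sum 46  > 15 ✓
13 13 20 → sum 46  > 15 ✓
13 20 11 → sum 44  > 15 ✓
20 11 3 → sum 34  > 15 ✓
11 3 1 → sum 15
3 1 12 → sum 16  > 15 ✓
1 12 0 → sum 13
12 0 16 → sum 28  > 15 ✓
0 16 15 → sum 31  > 15 ✓
16 15 12 → sum 43  > 15 ✓
15 12 11 → sum 38  > 15 ✓
12 11 7 → sum 30  > 15 ✓
11 7 9 → sum 27  > 15 ✓
7 9 12 → sum 28  > 15 ✓
9 12 4 → sum 25  > 15 ✓
14 windows satisfy the condition.

14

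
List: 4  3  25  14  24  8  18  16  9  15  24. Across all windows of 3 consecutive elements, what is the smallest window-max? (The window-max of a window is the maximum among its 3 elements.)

(4, 3, 25) → max 25
(3, 25, 14) → max 25
(25, 14, 24) → max 25
(14, 24, 8) → max 24
(24, 8, 18) → max 24
(8, 18, 16) → max 18
(18, 16, 9) → max 18
(16, 9, 15) → max 16
(9, 15, 24) → max 24
Smallest of these is 16.

16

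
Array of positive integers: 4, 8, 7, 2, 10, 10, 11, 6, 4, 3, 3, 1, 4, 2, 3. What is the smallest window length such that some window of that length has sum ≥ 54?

7

Extend right; whenever the sum reaches 54, record the length and shrink from the left:
add 4: running sum 4 < 54
add 8: running sum 12 < 54
add 7: running sum 19 < 54
add 2: running sum 21 < 54
add 10: running sum 31 < 54
add 10: running sum 41 < 54
add 11: running sum 52 < 54
add 6: shortest ending here [8, 7, 2, 10, 10, 11, 6] sum 54, len 7
add 4: shortest ending here [8, 7, 2, 10, 10, 11, 6, 4] sum 58, len 8
add 3: shortest ending here [8, 7, 2, 10, 10, 11, 6, 4, 3] sum 61, len 9
add 3: shortest ending here [7, 2, 10, 10, 11, 6, 4, 3, 3] sum 56, len 9
add 1: shortest ending here [7, 2, 10, 10, 11, 6, 4, 3, 3, 1] sum 57, len 10
add 4: shortest ending here [2, 10, 10, 11, 6, 4, 3, 3, 1, 4] sum 54, len 10
add 2: shortest ending here [10, 10, 11, 6, 4, 3, 3, 1, 4, 2] sum 54, len 10
add 3: shortest ending here [10, 10, 11, 6, 4, 3, 3, 1, 4, 2, 3] sum 57, len 11
Shortest qualifying length: 7.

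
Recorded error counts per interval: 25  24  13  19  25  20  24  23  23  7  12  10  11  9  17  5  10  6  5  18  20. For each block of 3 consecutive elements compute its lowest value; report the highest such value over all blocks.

25 24 13 → min 13
24 13 19 → min 13
13 19 25 → min 13
19 25 20 → min 19
25 20 24 → min 20
20 24 23 → min 20
24 23 23 → min 23
23 23 7 → min 7
23 7 12 → min 7
7 12 10 → min 7
12 10 11 → min 10
10 11 9 → min 9
11 9 17 → min 9
9 17 5 → min 5
17 5 10 → min 5
5 10 6 → min 5
10 6 5 → min 5
6 5 18 → min 5
5 18 20 → min 5
Highest of these is 23.

23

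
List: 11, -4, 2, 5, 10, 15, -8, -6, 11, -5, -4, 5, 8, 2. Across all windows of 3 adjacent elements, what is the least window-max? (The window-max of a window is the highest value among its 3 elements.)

5

[11, -4, 2] → max 11
[-4, 2, 5] → max 5
[2, 5, 10] → max 10
[5, 10, 15] → max 15
[10, 15, -8] → max 15
[15, -8, -6] → max 15
[-8, -6, 11] → max 11
[-6, 11, -5] → max 11
[11, -5, -4] → max 11
[-5, -4, 5] → max 5
[-4, 5, 8] → max 8
[5, 8, 2] → max 8
Least of these is 5.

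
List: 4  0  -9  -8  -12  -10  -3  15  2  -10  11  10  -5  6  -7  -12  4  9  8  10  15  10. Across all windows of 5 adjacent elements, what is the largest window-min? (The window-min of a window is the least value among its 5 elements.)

8

Window mins for each of the 18 positions:
(4, 0, -9, -8, -12) → min -12
(0, -9, -8, -12, -10) → min -12
(-9, -8, -12, -10, -3) → min -12
(-8, -12, -10, -3, 15) → min -12
(-12, -10, -3, 15, 2) → min -12
(-10, -3, 15, 2, -10) → min -10
(-3, 15, 2, -10, 11) → min -10
(15, 2, -10, 11, 10) → min -10
(2, -10, 11, 10, -5) → min -10
(-10, 11, 10, -5, 6) → min -10
(11, 10, -5, 6, -7) → min -7
(10, -5, 6, -7, -12) → min -12
(-5, 6, -7, -12, 4) → min -12
(6, -7, -12, 4, 9) → min -12
(-7, -12, 4, 9, 8) → min -12
(-12, 4, 9, 8, 10) → min -12
(4, 9, 8, 10, 15) → min 4
(9, 8, 10, 15, 10) → min 8
Largest of these is 8.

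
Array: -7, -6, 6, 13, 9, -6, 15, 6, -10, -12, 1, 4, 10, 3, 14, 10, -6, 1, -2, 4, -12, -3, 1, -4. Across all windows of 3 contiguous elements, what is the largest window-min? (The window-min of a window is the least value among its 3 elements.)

6

-7 -6 6 → min -7
-6 6 13 → min -6
6 13 9 → min 6
13 9 -6 → min -6
9 -6 15 → min -6
-6 15 6 → min -6
15 6 -10 → min -10
6 -10 -12 → min -12
-10 -12 1 → min -12
-12 1 4 → min -12
1 4 10 → min 1
4 10 3 → min 3
10 3 14 → min 3
3 14 10 → min 3
14 10 -6 → min -6
10 -6 1 → min -6
-6 1 -2 → min -6
1 -2 4 → min -2
-2 4 -12 → min -12
4 -12 -3 → min -12
-12 -3 1 → min -12
-3 1 -4 → min -4
Largest of these is 6.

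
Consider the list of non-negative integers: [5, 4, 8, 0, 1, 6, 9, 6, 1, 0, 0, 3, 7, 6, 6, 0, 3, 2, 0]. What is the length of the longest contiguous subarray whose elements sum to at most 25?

→ 5: sum 5, len 1
→ 4: sum 9, len 2
→ 8: sum 17, len 3
→ 0: sum 17, len 4
→ 1: sum 18, len 5
→ 6: sum 24, len 6
→ 9 (dropped 5, 4): sum 24, len 5
→ 6 (dropped 8): sum 22, len 5
→ 1: sum 23, len 6
→ 0: sum 23, len 7
→ 0: sum 23, len 8
→ 3 (dropped 0, 1): sum 25, len 7
→ 7 (dropped 6, 9): sum 17, len 6
→ 6: sum 23, len 7
→ 6 (dropped 6): sum 23, len 7
→ 0: sum 23, len 8
→ 3 (dropped 1): sum 25, len 8
→ 2 (dropped 0, 0, 3): sum 24, len 6
→ 0: sum 24, len 7
Longest length seen: 8.

8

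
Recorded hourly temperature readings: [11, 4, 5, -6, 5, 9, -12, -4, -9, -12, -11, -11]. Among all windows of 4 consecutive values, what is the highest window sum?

14

Window sums for each of the 9 positions:
(11, 4, 5, -6) → sum 14
(4, 5, -6, 5) → sum 8
(5, -6, 5, 9) → sum 13
(-6, 5, 9, -12) → sum -4
(5, 9, -12, -4) → sum -2
(9, -12, -4, -9) → sum -16
(-12, -4, -9, -12) → sum -37
(-4, -9, -12, -11) → sum -36
(-9, -12, -11, -11) → sum -43
Highest of these is 14.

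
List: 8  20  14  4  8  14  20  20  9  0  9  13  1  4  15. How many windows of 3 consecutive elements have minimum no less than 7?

8 20 14 → min 8  ≥ 7 ✓
20 14 4 → min 4
14 4 8 → min 4
4 8 14 → min 4
8 14 20 → min 8  ≥ 7 ✓
14 20 20 → min 14  ≥ 7 ✓
20 20 9 → min 9  ≥ 7 ✓
20 9 0 → min 0
9 0 9 → min 0
0 9 13 → min 0
9 13 1 → min 1
13 1 4 → min 1
1 4 15 → min 1
4 windows satisfy the condition.

4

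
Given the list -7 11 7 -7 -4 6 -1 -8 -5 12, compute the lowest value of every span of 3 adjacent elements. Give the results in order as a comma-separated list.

-7 11 7 → min -7
11 7 -7 → min -7
7 -7 -4 → min -7
-7 -4 6 → min -7
-4 6 -1 → min -4
6 -1 -8 → min -8
-1 -8 -5 → min -8
-8 -5 12 → min -8

-7, -7, -7, -7, -4, -8, -8, -8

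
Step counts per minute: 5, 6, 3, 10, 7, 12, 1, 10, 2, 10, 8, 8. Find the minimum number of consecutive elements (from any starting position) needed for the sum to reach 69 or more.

Extend right; whenever the sum reaches 69, record the length and shrink from the left:
add 5: running sum 5 < 69
add 6: running sum 11 < 69
add 3: running sum 14 < 69
add 10: running sum 24 < 69
add 7: running sum 31 < 69
add 12: running sum 43 < 69
add 1: running sum 44 < 69
add 10: running sum 54 < 69
add 2: running sum 56 < 69
add 10: running sum 66 < 69
end 10: [6, 3, 10, 7, 12, 1, 10, 2, 10, 8] sum 69, len 10
end 11: [3, 10, 7, 12, 1, 10, 2, 10, 8, 8] sum 71, len 10
Shortest qualifying length: 10.

10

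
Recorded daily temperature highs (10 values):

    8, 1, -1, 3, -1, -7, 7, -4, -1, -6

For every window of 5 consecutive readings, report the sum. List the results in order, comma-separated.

(8, 1, -1, 3, -1) → sum 10
(1, -1, 3, -1, -7) → sum -5
(-1, 3, -1, -7, 7) → sum 1
(3, -1, -7, 7, -4) → sum -2
(-1, -7, 7, -4, -1) → sum -6
(-7, 7, -4, -1, -6) → sum -11

10, -5, 1, -2, -6, -11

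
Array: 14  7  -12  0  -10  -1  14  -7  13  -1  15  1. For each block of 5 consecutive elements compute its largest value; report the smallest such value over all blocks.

7

[14, 7, -12, 0, -10] → max 14
[7, -12, 0, -10, -1] → max 7
[-12, 0, -10, -1, 14] → max 14
[0, -10, -1, 14, -7] → max 14
[-10, -1, 14, -7, 13] → max 14
[-1, 14, -7, 13, -1] → max 14
[14, -7, 13, -1, 15] → max 15
[-7, 13, -1, 15, 1] → max 15
Smallest of these is 7.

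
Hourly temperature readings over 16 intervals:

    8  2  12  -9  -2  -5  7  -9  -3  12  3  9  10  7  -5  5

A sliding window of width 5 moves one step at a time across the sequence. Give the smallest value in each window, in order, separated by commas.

8 2 12 -9 -2 → min -9
2 12 -9 -2 -5 → min -9
12 -9 -2 -5 7 → min -9
-9 -2 -5 7 -9 → min -9
-2 -5 7 -9 -3 → min -9
-5 7 -9 -3 12 → min -9
7 -9 -3 12 3 → min -9
-9 -3 12 3 9 → min -9
-3 12 3 9 10 → min -3
12 3 9 10 7 → min 3
3 9 10 7 -5 → min -5
9 10 7 -5 5 → min -5

-9, -9, -9, -9, -9, -9, -9, -9, -3, 3, -5, -5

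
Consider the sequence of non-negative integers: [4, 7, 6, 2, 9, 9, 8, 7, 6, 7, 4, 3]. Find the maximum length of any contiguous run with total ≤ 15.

Extend to the right; shrink from the left whenever the sum exceeds 15:
→ 4: sum 4, len 1
→ 7: sum 11, len 2
→ 6 (dropped 4): sum 13, len 2
→ 2: sum 15, len 3
→ 9 (dropped 7, 6): sum 11, len 2
→ 9 (dropped 2, 9): sum 9, len 1
→ 8 (dropped 9): sum 8, len 1
→ 7: sum 15, len 2
→ 6 (dropped 8): sum 13, len 2
→ 7 (dropped 7): sum 13, len 2
→ 4 (dropped 6): sum 11, len 2
→ 3: sum 14, len 3
Longest length seen: 3.

3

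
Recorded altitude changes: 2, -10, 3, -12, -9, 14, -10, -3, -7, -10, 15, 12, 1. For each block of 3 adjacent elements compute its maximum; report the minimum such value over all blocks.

-3

Each size-3 window and its max:
[2, -10, 3] → max 3
[-10, 3, -12] → max 3
[3, -12, -9] → max 3
[-12, -9, 14] → max 14
[-9, 14, -10] → max 14
[14, -10, -3] → max 14
[-10, -3, -7] → max -3
[-3, -7, -10] → max -3
[-7, -10, 15] → max 15
[-10, 15, 12] → max 15
[15, 12, 1] → max 15
Minimum of these is -3.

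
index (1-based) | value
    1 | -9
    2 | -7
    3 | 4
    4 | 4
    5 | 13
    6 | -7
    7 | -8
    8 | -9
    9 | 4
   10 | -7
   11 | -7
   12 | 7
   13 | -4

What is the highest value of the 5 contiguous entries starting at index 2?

Elements at indices 2..6: -7, 4, 4, 13, -7
max(-7, 4, 4, 13, -7) = 13

13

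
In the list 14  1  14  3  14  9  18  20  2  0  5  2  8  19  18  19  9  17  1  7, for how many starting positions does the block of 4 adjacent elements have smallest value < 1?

(14, 1, 14, 3) → min 1
(1, 14, 3, 14) → min 1
(14, 3, 14, 9) → min 3
(3, 14, 9, 18) → min 3
(14, 9, 18, 20) → min 9
(9, 18, 20, 2) → min 2
(18, 20, 2, 0) → min 0  < 1 ✓
(20, 2, 0, 5) → min 0  < 1 ✓
(2, 0, 5, 2) → min 0  < 1 ✓
(0, 5, 2, 8) → min 0  < 1 ✓
(5, 2, 8, 19) → min 2
(2, 8, 19, 18) → min 2
(8, 19, 18, 19) → min 8
(19, 18, 19, 9) → min 9
(18, 19, 9, 17) → min 9
(19, 9, 17, 1) → min 1
(9, 17, 1, 7) → min 1
4 windows satisfy the condition.

4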